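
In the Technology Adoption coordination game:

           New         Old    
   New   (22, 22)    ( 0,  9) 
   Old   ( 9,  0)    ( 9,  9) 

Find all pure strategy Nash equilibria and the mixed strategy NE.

Pure NE: (New, New) and (Old, Old); Mixed NE: p = 0.4091, q = 0.4091

Work:
Check pure NE:
(New, New): (22, 22) - no unilateral deviation beneficial
(Old, Old): (9, 9) - no unilateral deviation beneficial
Mixed NE: P1 plays New with p = 0.4091, P2 plays New with q = 0.4091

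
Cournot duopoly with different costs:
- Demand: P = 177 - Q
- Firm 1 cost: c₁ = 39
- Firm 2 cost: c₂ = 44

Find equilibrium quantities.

q₁* = 47.67, q₂* = 42.67

Work:
Reaction: q₁ = (177 - 39 - q₂)/2
Reaction: q₂ = (177 - 44 - q₁)/2
Solve simultaneously:
q₁* = (177 - 2×39 + 44)/3 = 47.67
q₂* = (177 - 2×44 + 39)/3 = 42.67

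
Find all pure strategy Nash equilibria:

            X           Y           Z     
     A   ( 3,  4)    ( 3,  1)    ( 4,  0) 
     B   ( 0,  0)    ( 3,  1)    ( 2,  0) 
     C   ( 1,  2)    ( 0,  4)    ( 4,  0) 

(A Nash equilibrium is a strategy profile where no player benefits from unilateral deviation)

Nash equilibrium: (A, X), (B, Y)

Work:
Best responses:
  P1 vs X: payoffs [3, 0, 1] → best response A (payoff 3)
  P1 vs Y: payoffs [3, 3, 0] → best response A/B (payoff 3)
  P1 vs Z: payoffs [4, 2, 4] → best response A/C (payoff 4)
  P2 vs A: payoffs [4, 1, 0] → best response X (payoff 4)
  P2 vs B: payoffs [0, 1, 0] → best response Y (payoff 1)
  P2 vs C: payoffs [2, 4, 0] → best response Y (payoff 4)
Mutual best responses: (A,X), (B,Y) → Nash equilibria.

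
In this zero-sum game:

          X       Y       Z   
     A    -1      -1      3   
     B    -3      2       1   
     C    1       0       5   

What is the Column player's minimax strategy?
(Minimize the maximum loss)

Column should play X, value = 1

Work:
Column player minimizes Row's maximum payoff:
Column X: max payoff to Row = 1
Column Y: max payoff to Row = 2
Column Z: max payoff to Row = 5
Minimum is 1, achieved by column X.
Minimax strategy: X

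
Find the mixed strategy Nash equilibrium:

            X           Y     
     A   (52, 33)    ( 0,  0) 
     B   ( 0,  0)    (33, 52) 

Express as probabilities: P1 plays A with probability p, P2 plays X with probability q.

p = 0.6118, q = 0.3882

Work:
Find probabilities that make opponent indifferent:
P2 chooses q to make P1 indifferent between A and B
P1 chooses p to make P2 indifferent between X and Y
Mixed NE: P1 plays (A: 0.6118, B: 0.3882), P2 plays (X: 0.3882, Y: 0.6118)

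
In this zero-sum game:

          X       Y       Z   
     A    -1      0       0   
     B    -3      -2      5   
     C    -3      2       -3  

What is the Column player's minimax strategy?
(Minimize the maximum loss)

Column should play X, value = -1

Work:
Column player minimizes Row's maximum payoff:
Column X: max payoff to Row = -1
Column Y: max payoff to Row = 2
Column Z: max payoff to Row = 5
Minimum is -1, achieved by column X.
Minimax strategy: X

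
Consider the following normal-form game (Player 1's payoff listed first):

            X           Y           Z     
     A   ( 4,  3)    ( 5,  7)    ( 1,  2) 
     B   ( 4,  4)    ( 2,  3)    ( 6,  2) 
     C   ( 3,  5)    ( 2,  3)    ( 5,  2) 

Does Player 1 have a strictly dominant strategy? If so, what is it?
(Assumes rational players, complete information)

No strictly dominant strategy exists for Player 1

Work:
A strategy strictly dominates another if it gives a strictly higher payoff against every opponent action. Compare each pair of P1's strategies column-by-column:
  A vs B: [4 vs 4, 5 vs 2, 1 vs 6] → A does not strictly dominate B (column X: 4 ≤ 4)
  A vs C: [4 vs 3, 5 vs 2, 1 vs 5] → A does not strictly dominate C (column Z: 1 ≤ 5)
  B vs A: [4 vs 4, 2 vs 5, 6 vs 1] → B does not strictly dominate A (column X: 4 ≤ 4)
  B vs C: [4 vs 3, 2 vs 2, 6 vs 5] → B does not strictly dominate C (column Y: 2 ≤ 2)
  C vs A: [3 vs 4, 2 vs 5, 5 vs 1] → C does not strictly dominate A (column X: 3 ≤ 4)
  C vs B: [3 vs 4, 2 vs 2, 5 vs 6] → C does not strictly dominate B (column X: 3 ≤ 4)
No single strategy strictly dominates all others → no strictly dominant strategy.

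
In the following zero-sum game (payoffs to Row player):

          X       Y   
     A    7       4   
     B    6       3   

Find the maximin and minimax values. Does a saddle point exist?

Maximin = 4, Minimax = 4, Saddle: True

Work:
Row minimums: [4, 3] → maximin = 4
Column maximums: [7, 4] → minimax = 4
Saddle point exists! Game value = 4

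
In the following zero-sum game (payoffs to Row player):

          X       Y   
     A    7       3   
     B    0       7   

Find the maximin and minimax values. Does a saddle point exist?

Maximin = 3, Minimax = 7, Saddle: False

Work:
Row minimums: [3, 0] → maximin = 3
Column maximums: [7, 7] → minimax = 7
No saddle point (maximin ≠ minimax). Mixed strategy needed.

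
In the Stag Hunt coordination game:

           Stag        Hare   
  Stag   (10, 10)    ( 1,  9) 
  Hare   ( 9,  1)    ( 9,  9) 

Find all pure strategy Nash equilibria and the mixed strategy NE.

Pure NE: (Stag, Stag) and (Hare, Hare); Mixed NE: p = 0.8889, q = 0.8889

Work:
Check pure NE:
(Stag, Stag): (10, 10) - no unilateral deviation beneficial
(Hare, Hare): (9, 9) - no unilateral deviation beneficial
Mixed NE: P1 plays Stag with p = 0.8889, P2 plays Stag with q = 0.8889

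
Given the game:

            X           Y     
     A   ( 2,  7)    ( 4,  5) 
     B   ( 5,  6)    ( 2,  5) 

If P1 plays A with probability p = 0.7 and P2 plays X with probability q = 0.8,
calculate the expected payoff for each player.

E[P1] = 3.0, E[P2] = 6.36

Work:
E[P1] = p·q·π₁(A,X) + p·(1-q)·π₁(A,Y) + (1-p)·q·π₁(B,X) + (1-p)·(1-q)·π₁(B,Y)
= 0.7·0.8·2 + 0.7·0.2·4 + 0.3·0.8·5 + 0.3·0.2·2
= 3.0

E[P2] = 6.36 (similar calculation)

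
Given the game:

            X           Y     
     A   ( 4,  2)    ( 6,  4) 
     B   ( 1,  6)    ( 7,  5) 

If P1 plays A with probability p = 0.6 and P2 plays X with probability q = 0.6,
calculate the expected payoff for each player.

E[P1] = 4.24, E[P2] = 3.92

Work:
E[P1] = p·q·π₁(A,X) + p·(1-q)·π₁(A,Y) + (1-p)·q·π₁(B,X) + (1-p)·(1-q)·π₁(B,Y)
= 0.6·0.6·4 + 0.6·0.4·6 + 0.4·0.6·1 + 0.4·0.4·7
= 4.24

E[P2] = 3.92 (similar calculation)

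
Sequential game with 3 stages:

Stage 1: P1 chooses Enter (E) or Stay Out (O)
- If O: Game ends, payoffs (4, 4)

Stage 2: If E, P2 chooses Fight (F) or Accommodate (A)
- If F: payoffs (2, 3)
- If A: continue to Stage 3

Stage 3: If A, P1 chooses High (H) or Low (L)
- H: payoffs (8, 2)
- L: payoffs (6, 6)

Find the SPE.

SPE: (O, F, H); Outcome (4, 4)

Work:
Stage 3: P1 chooses H (8 vs 6)
Stage 2: P2: F->3, A->2 (anticipating H). Choose F
Stage 1: P1: O->4, E->2 (anticipating F, H). Choose O
SPE path: O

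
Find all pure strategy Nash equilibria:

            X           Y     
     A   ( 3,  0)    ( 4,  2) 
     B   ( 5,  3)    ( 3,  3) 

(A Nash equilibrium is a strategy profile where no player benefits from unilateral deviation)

Nash equilibrium: (A, Y), (B, X)

Work:
Best responses:
  P1 vs X: payoffs [3, 5] → best response B (payoff 5)
  P1 vs Y: payoffs [4, 3] → best response A (payoff 4)
  P2 vs A: payoffs [0, 2] → best response Y (payoff 2)
  P2 vs B: payoffs [3, 3] → best response X/Y (payoff 3)
Mutual best responses: (A,Y), (B,X) → Nash equilibria.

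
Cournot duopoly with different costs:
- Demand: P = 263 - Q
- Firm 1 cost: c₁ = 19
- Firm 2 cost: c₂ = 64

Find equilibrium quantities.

q₁* = 96.33, q₂* = 51.33

Work:
Reaction: q₁ = (263 - 19 - q₂)/2
Reaction: q₂ = (263 - 64 - q₁)/2
Solve simultaneously:
q₁* = (263 - 2×19 + 64)/3 = 96.33
q₂* = (263 - 2×64 + 19)/3 = 51.33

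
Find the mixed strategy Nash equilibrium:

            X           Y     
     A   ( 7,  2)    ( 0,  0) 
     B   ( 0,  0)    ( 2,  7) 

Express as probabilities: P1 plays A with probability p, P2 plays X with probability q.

p = 0.7778, q = 0.2222

Work:
Find probabilities that make opponent indifferent:
P2 chooses q to make P1 indifferent between A and B
P1 chooses p to make P2 indifferent between X and Y
Mixed NE: P1 plays (A: 0.7778, B: 0.2222), P2 plays (X: 0.2222, Y: 0.7778)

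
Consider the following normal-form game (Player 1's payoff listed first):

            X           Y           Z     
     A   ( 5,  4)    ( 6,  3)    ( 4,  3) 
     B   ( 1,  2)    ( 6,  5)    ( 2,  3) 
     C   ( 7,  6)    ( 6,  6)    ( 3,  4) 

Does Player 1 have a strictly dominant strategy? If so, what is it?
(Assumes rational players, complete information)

No strictly dominant strategy exists for Player 1

Work:
A strategy strictly dominates another if it gives a strictly higher payoff against every opponent action. Compare each pair of P1's strategies column-by-column:
  A vs B: [5 vs 1, 6 vs 6, 4 vs 2] → A does not strictly dominate B (column Y: 6 ≤ 6)
  A vs C: [5 vs 7, 6 vs 6, 4 vs 3] → A does not strictly dominate C (column X: 5 ≤ 7)
  B vs A: [1 vs 5, 6 vs 6, 2 vs 4] → B does not strictly dominate A (column X: 1 ≤ 5)
  B vs C: [1 vs 7, 6 vs 6, 2 vs 3] → B does not strictly dominate C (column X: 1 ≤ 7)
  C vs A: [7 vs 5, 6 vs 6, 3 vs 4] → C does not strictly dominate A (column Y: 6 ≤ 6)
  C vs B: [7 vs 1, 6 vs 6, 3 vs 2] → C does not strictly dominate B (column Y: 6 ≤ 6)
No single strategy strictly dominates all others → no strictly dominant strategy.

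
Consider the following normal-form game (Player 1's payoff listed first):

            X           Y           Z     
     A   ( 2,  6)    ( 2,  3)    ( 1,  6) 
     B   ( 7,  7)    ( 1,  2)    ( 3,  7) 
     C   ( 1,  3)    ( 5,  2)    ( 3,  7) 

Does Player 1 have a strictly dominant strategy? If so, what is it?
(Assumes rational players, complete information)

No strictly dominant strategy exists for Player 1

Work:
A strategy strictly dominates another if it gives a strictly higher payoff against every opponent action. Compare each pair of P1's strategies column-by-column:
  A vs B: [2 vs 7, 2 vs 1, 1 vs 3] → A does not strictly dominate B (column X: 2 ≤ 7)
  A vs C: [2 vs 1, 2 vs 5, 1 vs 3] → A does not strictly dominate C (column Y: 2 ≤ 5)
  B vs A: [7 vs 2, 1 vs 2, 3 vs 1] → B does not strictly dominate A (column Y: 1 ≤ 2)
  B vs C: [7 vs 1, 1 vs 5, 3 vs 3] → B does not strictly dominate C (column Y: 1 ≤ 5)
  C vs A: [1 vs 2, 5 vs 2, 3 vs 1] → C does not strictly dominate A (column X: 1 ≤ 2)
  C vs B: [1 vs 7, 5 vs 1, 3 vs 3] → C does not strictly dominate B (column X: 1 ≤ 7)
No single strategy strictly dominates all others → no strictly dominant strategy.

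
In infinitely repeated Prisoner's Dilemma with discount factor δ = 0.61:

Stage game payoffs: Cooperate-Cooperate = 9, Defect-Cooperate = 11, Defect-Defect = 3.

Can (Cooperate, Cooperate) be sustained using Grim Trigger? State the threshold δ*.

δ* = 0.25; since δ = 0.61 ≥ 0.25, cooperation can be sustained

Work:
For Grim Trigger:
Cooperate forever: 9/(1-δ)
Defect then punished: 11 + 3·δ/(1-δ)
Need: 9/(1-δ) ≥ 11 + 3·δ/(1-δ)
Solving: δ ≥ (T-R)/(T-P) = (11-9)/(11-3) = 0.25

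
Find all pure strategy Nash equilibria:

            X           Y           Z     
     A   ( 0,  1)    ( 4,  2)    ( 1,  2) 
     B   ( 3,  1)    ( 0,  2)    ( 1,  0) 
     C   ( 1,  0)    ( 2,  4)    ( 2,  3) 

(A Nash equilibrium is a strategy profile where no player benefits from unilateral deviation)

Nash equilibrium: (A, Y)

Work:
Best responses:
  P1 vs X: payoffs [0, 3, 1] → best response B (payoff 3)
  P1 vs Y: payoffs [4, 0, 2] → best response A (payoff 4)
  P1 vs Z: payoffs [1, 1, 2] → best response C (payoff 2)
  P2 vs A: payoffs [1, 2, 2] → best response Y/Z (payoff 2)
  P2 vs B: payoffs [1, 2, 0] → best response Y (payoff 2)
  P2 vs C: payoffs [0, 4, 3] → best response Y (payoff 4)
Mutual best responses: (A,Y) → Nash equilibria.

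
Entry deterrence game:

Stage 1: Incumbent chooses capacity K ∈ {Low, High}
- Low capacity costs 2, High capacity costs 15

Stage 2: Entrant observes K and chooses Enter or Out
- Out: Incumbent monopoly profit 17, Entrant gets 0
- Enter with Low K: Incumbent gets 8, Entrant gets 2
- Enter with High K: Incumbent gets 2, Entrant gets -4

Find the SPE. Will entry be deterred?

SPE: (Low, Enter|Low, Out|High); Entry not deterred. Incumbent net profit = 6, Entrant gets 2

Work:
After Low K: Entrant enters (2 > 0)
After High K: Entrant stays out (-4 < 0)
Incumbent: Low → 8−2=6, High → 17−15=2
Incumbent chooses Low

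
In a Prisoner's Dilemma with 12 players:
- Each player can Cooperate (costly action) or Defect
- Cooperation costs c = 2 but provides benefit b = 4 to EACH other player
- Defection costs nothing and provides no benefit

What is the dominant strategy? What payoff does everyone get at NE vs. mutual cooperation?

Dominant: Defect; NE payoff = 0; Coop payoff = 42

Work:
Defect dominates (saves cost c = 2, benefit to others is external)
NE: All defect → everyone gets 0
If all cooperate: each receives (11)×4 - 2 = 42
Social dilemma: 42 > 0 but NE gives 0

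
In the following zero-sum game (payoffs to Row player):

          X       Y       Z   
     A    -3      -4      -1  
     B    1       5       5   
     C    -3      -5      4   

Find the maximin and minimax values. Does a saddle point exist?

Maximin = 1, Minimax = 1, Saddle: True

Work:
Row minimums: [-4, 1, -5] → maximin = 1
Column maximums: [1, 5, 5] → minimax = 1
Saddle point exists! Game value = 1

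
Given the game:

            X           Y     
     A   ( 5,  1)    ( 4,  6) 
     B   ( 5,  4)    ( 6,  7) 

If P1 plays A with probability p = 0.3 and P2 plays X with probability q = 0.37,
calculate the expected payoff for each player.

E[P1] = 5.252, E[P2] = 5.368

Work:
E[P1] = p·q·π₁(A,X) + p·(1-q)·π₁(A,Y) + (1-p)·q·π₁(B,X) + (1-p)·(1-q)·π₁(B,Y)
= 0.3·0.37·5 + 0.3·0.63·4 + 0.7·0.37·5 + 0.7·0.63·6
= 5.252

E[P2] = 5.368 (similar calculation)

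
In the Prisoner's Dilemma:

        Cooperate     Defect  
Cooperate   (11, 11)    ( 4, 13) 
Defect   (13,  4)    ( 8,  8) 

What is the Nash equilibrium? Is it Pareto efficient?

(Defect, Defect) is NE; not Pareto efficient

Work:
Defect dominates Cooperate for both players:
If P2 cooperates: Defect (13) > Cooperate (11)
If P2 defects: Defect (8) > Cooperate (4)
NE: (Defect, Defect) with payoff (8, 8)
But (Cooperate, Cooperate) = (11, 11) Pareto dominates (8, 8)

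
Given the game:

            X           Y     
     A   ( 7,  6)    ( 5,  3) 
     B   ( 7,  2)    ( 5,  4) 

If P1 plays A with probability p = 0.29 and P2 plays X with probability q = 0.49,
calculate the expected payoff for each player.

E[P1] = 5.98, E[P2] = 3.4405

Work:
E[P1] = p·q·π₁(A,X) + p·(1-q)·π₁(A,Y) + (1-p)·q·π₁(B,X) + (1-p)·(1-q)·π₁(B,Y)
= 0.29·0.49·7 + 0.29·0.51·5 + 0.71·0.49·7 + 0.71·0.51·5
= 5.98

E[P2] = 3.4405 (similar calculation)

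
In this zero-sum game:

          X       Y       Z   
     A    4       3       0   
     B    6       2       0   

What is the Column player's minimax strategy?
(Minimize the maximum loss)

Column should play Z, value = 0

Work:
Column player minimizes Row's maximum payoff:
Column X: max payoff to Row = 6
Column Y: max payoff to Row = 3
Column Z: max payoff to Row = 0
Minimum is 0, achieved by column Z.
Minimax strategy: Z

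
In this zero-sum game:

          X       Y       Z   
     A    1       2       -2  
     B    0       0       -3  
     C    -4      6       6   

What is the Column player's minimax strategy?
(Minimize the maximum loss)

Column should play X, value = 1

Work:
Column player minimizes Row's maximum payoff:
Column X: max payoff to Row = 1
Column Y: max payoff to Row = 6
Column Z: max payoff to Row = 6
Minimum is 1, achieved by column X.
Minimax strategy: X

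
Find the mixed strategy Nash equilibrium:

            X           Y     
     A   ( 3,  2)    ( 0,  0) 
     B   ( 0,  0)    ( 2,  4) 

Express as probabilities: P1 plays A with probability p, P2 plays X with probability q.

p = 0.6667, q = 0.4

Work:
Find probabilities that make opponent indifferent:
P2 chooses q to make P1 indifferent between A and B
P1 chooses p to make P2 indifferent between X and Y
Mixed NE: P1 plays (A: 0.6667, B: 0.3333), P2 plays (X: 0.4, Y: 0.6)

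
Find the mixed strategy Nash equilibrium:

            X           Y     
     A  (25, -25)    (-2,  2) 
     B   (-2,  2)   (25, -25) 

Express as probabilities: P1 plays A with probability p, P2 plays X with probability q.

p = 0.5, q = 0.5

Work:
Find probabilities that make opponent indifferent:
P2 chooses q to make P1 indifferent between A and B
P1 chooses p to make P2 indifferent between X and Y
Mixed NE: P1 plays (A: 0.5, B: 0.5), P2 plays (X: 0.5, Y: 0.5)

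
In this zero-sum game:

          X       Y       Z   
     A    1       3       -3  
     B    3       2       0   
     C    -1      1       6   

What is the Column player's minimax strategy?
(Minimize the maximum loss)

Column should play X or Y (all achieve the minimum), value = 3

Work:
Column player minimizes Row's maximum payoff:
Column X: max payoff to Row = 3
Column Y: max payoff to Row = 3
Column Z: max payoff to Row = 6
Minimum is 3, achieved by columns X, Y (tied).
Each of X or Y is a minimax strategy.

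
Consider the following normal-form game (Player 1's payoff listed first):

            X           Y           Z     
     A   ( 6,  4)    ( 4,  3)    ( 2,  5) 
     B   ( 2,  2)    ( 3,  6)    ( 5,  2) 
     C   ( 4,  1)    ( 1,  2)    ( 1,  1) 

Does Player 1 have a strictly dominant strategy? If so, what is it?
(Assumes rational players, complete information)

No strictly dominant strategy exists for Player 1

Work:
A strategy strictly dominates another if it gives a strictly higher payoff against every opponent action. Compare each pair of P1's strategies column-by-column:
  A vs B: [6 vs 2, 4 vs 3, 2 vs 5] → A does not strictly dominate B (column Z: 2 ≤ 5)
  A vs C: [6 vs 4, 4 vs 1, 2 vs 1] → A strictly dominates C
  B vs A: [2 vs 6, 3 vs 4, 5 vs 2] → B does not strictly dominate A (column X: 2 ≤ 6)
  B vs C: [2 vs 4, 3 vs 1, 5 vs 1] → B does not strictly dominate C (column X: 2 ≤ 4)
  C vs A: [4 vs 6, 1 vs 4, 1 vs 2] → C does not strictly dominate A (column X: 4 ≤ 6)
  C vs B: [4 vs 2, 1 vs 3, 1 vs 5] → C does not strictly dominate B (column Y: 1 ≤ 3)
No single strategy strictly dominates all others → no strictly dominant strategy.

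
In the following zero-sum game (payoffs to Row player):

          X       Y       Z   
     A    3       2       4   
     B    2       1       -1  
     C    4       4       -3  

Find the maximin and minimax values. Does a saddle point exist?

Maximin = 2, Minimax = 4, Saddle: False

Work:
Row minimums: [2, -1, -3] → maximin = 2
Column maximums: [4, 4, 4] → minimax = 4
No saddle point (maximin ≠ minimax). Mixed strategy needed.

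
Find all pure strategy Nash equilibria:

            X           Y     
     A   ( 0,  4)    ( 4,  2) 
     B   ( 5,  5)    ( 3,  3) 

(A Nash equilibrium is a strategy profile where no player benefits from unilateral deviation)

Nash equilibrium: (B, X)

Work:
Best responses:
  P1 vs X: payoffs [0, 5] → best response B (payoff 5)
  P1 vs Y: payoffs [4, 3] → best response A (payoff 4)
  P2 vs A: payoffs [4, 2] → best response X (payoff 4)
  P2 vs B: payoffs [5, 3] → best response X (payoff 5)
Mutual best responses: (B,X) → Nash equilibria.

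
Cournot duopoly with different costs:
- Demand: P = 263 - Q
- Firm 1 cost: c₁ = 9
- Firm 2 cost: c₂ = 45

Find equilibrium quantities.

q₁* = 96.67, q₂* = 60.67

Work:
Reaction: q₁ = (263 - 9 - q₂)/2
Reaction: q₂ = (263 - 45 - q₁)/2
Solve simultaneously:
q₁* = (263 - 2×9 + 45)/3 = 96.67
q₂* = (263 - 2×45 + 9)/3 = 60.67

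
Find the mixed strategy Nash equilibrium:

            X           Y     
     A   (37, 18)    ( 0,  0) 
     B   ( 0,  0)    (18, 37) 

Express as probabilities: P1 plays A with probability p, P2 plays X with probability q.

p = 0.6727, q = 0.3273

Work:
Find probabilities that make opponent indifferent:
P2 chooses q to make P1 indifferent between A and B
P1 chooses p to make P2 indifferent between X and Y
Mixed NE: P1 plays (A: 0.6727, B: 0.3273), P2 plays (X: 0.3273, Y: 0.6727)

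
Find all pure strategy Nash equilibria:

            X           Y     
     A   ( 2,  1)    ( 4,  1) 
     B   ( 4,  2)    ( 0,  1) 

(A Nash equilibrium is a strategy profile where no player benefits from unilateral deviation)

Nash equilibrium: (A, Y), (B, X)

Work:
Best responses:
  P1 vs X: payoffs [2, 4] → best response B (payoff 4)
  P1 vs Y: payoffs [4, 0] → best response A (payoff 4)
  P2 vs A: payoffs [1, 1] → best response X/Y (payoff 1)
  P2 vs B: payoffs [2, 1] → best response X (payoff 2)
Mutual best responses: (A,Y), (B,X) → Nash equilibria.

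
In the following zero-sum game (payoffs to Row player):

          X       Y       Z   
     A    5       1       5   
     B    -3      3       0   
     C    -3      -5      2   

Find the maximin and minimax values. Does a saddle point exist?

Maximin = 1, Minimax = 3, Saddle: False

Work:
Row minimums: [1, -3, -5] → maximin = 1
Column maximums: [5, 3, 5] → minimax = 3
No saddle point (maximin ≠ minimax). Mixed strategy needed.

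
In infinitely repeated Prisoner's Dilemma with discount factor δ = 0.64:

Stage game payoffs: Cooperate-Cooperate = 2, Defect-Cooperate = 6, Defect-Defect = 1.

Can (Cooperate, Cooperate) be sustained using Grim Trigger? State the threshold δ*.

δ* = 0.8; since δ = 0.64 < 0.8, cooperation cannot be sustained

Work:
For Grim Trigger:
Cooperate forever: 2/(1-δ)
Defect then punished: 6 + 1·δ/(1-δ)
Need: 2/(1-δ) ≥ 6 + 1·δ/(1-δ)
Solving: δ ≥ (T-R)/(T-P) = (6-2)/(6-1) = 0.8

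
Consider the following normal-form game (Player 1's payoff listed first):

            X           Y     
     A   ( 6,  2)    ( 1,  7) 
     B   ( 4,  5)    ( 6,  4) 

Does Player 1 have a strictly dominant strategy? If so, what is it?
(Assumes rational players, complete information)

No strictly dominant strategy exists for Player 1

Work:
A strategy strictly dominates another if it gives a strictly higher payoff against every opponent action. Compare each pair of P1's strategies column-by-column:
  A vs B: [6 vs 4, 1 vs 6] → A does not strictly dominate B (column Y: 1 ≤ 6)
  B vs A: [4 vs 6, 6 vs 1] → B does not strictly dominate A (column X: 4 ≤ 6)
No single strategy strictly dominates all others → no strictly dominant strategy.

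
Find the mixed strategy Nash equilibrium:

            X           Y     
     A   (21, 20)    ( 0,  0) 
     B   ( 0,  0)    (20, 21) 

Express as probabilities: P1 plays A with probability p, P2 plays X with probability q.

p = 0.5122, q = 0.4878

Work:
Find probabilities that make opponent indifferent:
P2 chooses q to make P1 indifferent between A and B
P1 chooses p to make P2 indifferent between X and Y
Mixed NE: P1 plays (A: 0.5122, B: 0.4878), P2 plays (X: 0.4878, Y: 0.5122)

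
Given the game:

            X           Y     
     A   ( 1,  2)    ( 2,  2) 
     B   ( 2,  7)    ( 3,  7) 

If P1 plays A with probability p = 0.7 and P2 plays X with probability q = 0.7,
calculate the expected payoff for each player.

E[P1] = 1.6, E[P2] = 3.5

Work:
E[P1] = p·q·π₁(A,X) + p·(1-q)·π₁(A,Y) + (1-p)·q·π₁(B,X) + (1-p)·(1-q)·π₁(B,Y)
= 0.7·0.7·1 + 0.7·0.3·2 + 0.3·0.7·2 + 0.3·0.3·3
= 1.6

E[P2] = 3.5 (similar calculation)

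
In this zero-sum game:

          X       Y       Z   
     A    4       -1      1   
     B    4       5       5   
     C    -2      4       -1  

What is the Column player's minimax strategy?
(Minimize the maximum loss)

Column should play X, value = 4

Work:
Column player minimizes Row's maximum payoff:
Column X: max payoff to Row = 4
Column Y: max payoff to Row = 5
Column Z: max payoff to Row = 5
Minimum is 4, achieved by column X.
Minimax strategy: X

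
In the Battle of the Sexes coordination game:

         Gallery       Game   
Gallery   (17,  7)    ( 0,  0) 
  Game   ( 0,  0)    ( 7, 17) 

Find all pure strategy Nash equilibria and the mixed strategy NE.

Pure NE: (Gallery, Gallery) and (Game, Game); Mixed NE: p = 0.7083, q = 0.2917

Work:
Check pure NE:
(Gallery, Gallery): (17, 7) - no unilateral deviation beneficial
(Game, Game): (7, 17) - no unilateral deviation beneficial
Mixed NE: P1 plays Gallery with p = 0.7083, P2 plays Gallery with q = 0.2917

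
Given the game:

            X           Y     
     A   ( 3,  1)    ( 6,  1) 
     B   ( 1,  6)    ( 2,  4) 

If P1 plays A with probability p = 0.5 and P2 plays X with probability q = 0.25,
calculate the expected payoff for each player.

E[P1] = 3.5, E[P2] = 2.75

Work:
E[P1] = p·q·π₁(A,X) + p·(1-q)·π₁(A,Y) + (1-p)·q·π₁(B,X) + (1-p)·(1-q)·π₁(B,Y)
= 0.5·0.25·3 + 0.5·0.75·6 + 0.5·0.25·1 + 0.5·0.75·2
= 3.5

E[P2] = 2.75 (similar calculation)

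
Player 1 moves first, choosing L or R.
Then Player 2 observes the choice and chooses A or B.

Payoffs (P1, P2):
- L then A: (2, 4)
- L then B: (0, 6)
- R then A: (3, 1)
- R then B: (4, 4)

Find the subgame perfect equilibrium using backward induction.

P1 plays R, P2 plays B after L and B after R; Payoff (4, 4)

Work:
Backward induction:
After L: P2 chooses B → P1 gets 0
After R: P2 chooses B → P1 gets 4
P1 chooses R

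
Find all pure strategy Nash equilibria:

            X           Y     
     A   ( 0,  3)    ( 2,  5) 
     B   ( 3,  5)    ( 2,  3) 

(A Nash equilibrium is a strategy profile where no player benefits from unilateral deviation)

Nash equilibrium: (A, Y), (B, X)

Work:
Best responses:
  P1 vs X: payoffs [0, 3] → best response B (payoff 3)
  P1 vs Y: payoffs [2, 2] → best response A/B (payoff 2)
  P2 vs A: payoffs [3, 5] → best response Y (payoff 5)
  P2 vs B: payoffs [5, 3] → best response X (payoff 5)
Mutual best responses: (A,Y), (B,X) → Nash equilibria.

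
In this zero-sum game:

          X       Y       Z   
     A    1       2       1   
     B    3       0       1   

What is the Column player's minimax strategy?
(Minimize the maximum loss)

Column should play Z, value = 1

Work:
Column player minimizes Row's maximum payoff:
Column X: max payoff to Row = 3
Column Y: max payoff to Row = 2
Column Z: max payoff to Row = 1
Minimum is 1, achieved by column Z.
Minimax strategy: Z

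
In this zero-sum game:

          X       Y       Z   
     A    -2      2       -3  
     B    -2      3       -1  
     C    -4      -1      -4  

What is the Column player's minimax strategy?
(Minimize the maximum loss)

Column should play X, value = -2

Work:
Column player minimizes Row's maximum payoff:
Column X: max payoff to Row = -2
Column Y: max payoff to Row = 3
Column Z: max payoff to Row = -1
Minimum is -2, achieved by column X.
Minimax strategy: X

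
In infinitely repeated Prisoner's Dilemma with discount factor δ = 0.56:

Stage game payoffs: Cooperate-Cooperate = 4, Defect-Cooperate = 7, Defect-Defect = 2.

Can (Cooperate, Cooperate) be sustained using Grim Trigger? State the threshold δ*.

δ* = 0.6; since δ = 0.56 < 0.6, cooperation cannot be sustained

Work:
For Grim Trigger:
Cooperate forever: 4/(1-δ)
Defect then punished: 7 + 2·δ/(1-δ)
Need: 4/(1-δ) ≥ 7 + 2·δ/(1-δ)
Solving: δ ≥ (T-R)/(T-P) = (7-4)/(7-2) = 0.6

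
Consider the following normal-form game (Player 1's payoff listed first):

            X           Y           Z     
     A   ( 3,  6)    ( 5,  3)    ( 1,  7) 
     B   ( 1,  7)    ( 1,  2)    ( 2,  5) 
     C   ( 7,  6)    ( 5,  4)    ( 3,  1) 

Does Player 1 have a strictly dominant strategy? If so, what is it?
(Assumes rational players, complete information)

No strictly dominant strategy exists for Player 1

Work:
A strategy strictly dominates another if it gives a strictly higher payoff against every opponent action. Compare each pair of P1's strategies column-by-column:
  A vs B: [3 vs 1, 5 vs 1, 1 vs 2] → A does not strictly dominate B (column Z: 1 ≤ 2)
  A vs C: [3 vs 7, 5 vs 5, 1 vs 3] → A does not strictly dominate C (column X: 3 ≤ 7)
  B vs A: [1 vs 3, 1 vs 5, 2 vs 1] → B does not strictly dominate A (column X: 1 ≤ 3)
  B vs C: [1 vs 7, 1 vs 5, 2 vs 3] → B does not strictly dominate C (column X: 1 ≤ 7)
  C vs A: [7 vs 3, 5 vs 5, 3 vs 1] → C does not strictly dominate A (column Y: 5 ≤ 5)
  C vs B: [7 vs 1, 5 vs 1, 3 vs 2] → C strictly dominates B
No single strategy strictly dominates all others → no strictly dominant strategy.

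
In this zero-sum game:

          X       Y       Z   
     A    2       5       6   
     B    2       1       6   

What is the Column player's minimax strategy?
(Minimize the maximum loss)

Column should play X, value = 2

Work:
Column player minimizes Row's maximum payoff:
Column X: max payoff to Row = 2
Column Y: max payoff to Row = 5
Column Z: max payoff to Row = 6
Minimum is 2, achieved by column X.
Minimax strategy: X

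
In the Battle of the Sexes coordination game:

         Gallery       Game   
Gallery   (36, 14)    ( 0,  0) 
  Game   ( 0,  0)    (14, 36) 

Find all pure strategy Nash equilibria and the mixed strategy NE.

Pure NE: (Gallery, Gallery) and (Game, Game); Mixed NE: p = 0.72, q = 0.28

Work:
Check pure NE:
(Gallery, Gallery): (36, 14) - no unilateral deviation beneficial
(Game, Game): (14, 36) - no unilateral deviation beneficial
Mixed NE: P1 plays Gallery with p = 0.72, P2 plays Gallery with q = 0.28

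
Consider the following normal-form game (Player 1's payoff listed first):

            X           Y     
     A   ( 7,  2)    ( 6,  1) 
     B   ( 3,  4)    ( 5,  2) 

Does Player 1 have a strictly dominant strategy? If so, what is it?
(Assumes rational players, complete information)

Yes, Player 1's strictly dominant strategy is A

Work:
A strategy strictly dominates another if it gives a strictly higher payoff against every opponent action. Compare each pair of P1's strategies column-by-column:
  A vs B: [7 vs 3, 6 vs 5] → A strictly dominates B
  B vs A: [3 vs 7, 5 vs 6] → B does not strictly dominate A (column X: 3 ≤ 7)
A strictly dominates every other strategy → strictly dominant.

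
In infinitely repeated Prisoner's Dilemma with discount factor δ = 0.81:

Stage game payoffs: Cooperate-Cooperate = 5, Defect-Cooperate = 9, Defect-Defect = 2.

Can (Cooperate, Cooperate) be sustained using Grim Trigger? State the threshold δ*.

δ* = 0.5714; since δ = 0.81 ≥ 0.5714, cooperation can be sustained

Work:
For Grim Trigger:
Cooperate forever: 5/(1-δ)
Defect then punished: 9 + 2·δ/(1-δ)
Need: 5/(1-δ) ≥ 9 + 2·δ/(1-δ)
Solving: δ ≥ (T-R)/(T-P) = (9-5)/(9-2) = 0.5714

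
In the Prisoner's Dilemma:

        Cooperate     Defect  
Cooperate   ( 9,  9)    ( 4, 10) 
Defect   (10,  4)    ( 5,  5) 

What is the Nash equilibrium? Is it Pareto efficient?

(Defect, Defect) is NE; not Pareto efficient

Work:
Defect dominates Cooperate for both players:
If P2 cooperates: Defect (10) > Cooperate (9)
If P2 defects: Defect (5) > Cooperate (4)
NE: (Defect, Defect) with payoff (5, 5)
But (Cooperate, Cooperate) = (9, 9) Pareto dominates (5, 5)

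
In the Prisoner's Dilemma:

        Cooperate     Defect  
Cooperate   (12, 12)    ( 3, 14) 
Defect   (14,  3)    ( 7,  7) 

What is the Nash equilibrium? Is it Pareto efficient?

(Defect, Defect) is NE; not Pareto efficient

Work:
Defect dominates Cooperate for both players:
If P2 cooperates: Defect (14) > Cooperate (12)
If P2 defects: Defect (7) > Cooperate (3)
NE: (Defect, Defect) with payoff (7, 7)
But (Cooperate, Cooperate) = (12, 12) Pareto dominates (7, 7)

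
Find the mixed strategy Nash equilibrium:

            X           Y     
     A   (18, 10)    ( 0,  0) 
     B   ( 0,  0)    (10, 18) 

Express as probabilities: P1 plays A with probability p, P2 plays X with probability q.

p = 0.6429, q = 0.3571

Work:
Find probabilities that make opponent indifferent:
P2 chooses q to make P1 indifferent between A and B
P1 chooses p to make P2 indifferent between X and Y
Mixed NE: P1 plays (A: 0.6429, B: 0.3571), P2 plays (X: 0.3571, Y: 0.6429)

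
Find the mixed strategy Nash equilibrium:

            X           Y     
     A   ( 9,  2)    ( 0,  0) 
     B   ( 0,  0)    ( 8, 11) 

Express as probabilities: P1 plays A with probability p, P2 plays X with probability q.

p = 0.8462, q = 0.4706

Work:
Find probabilities that make opponent indifferent:
P2 chooses q to make P1 indifferent between A and B
P1 chooses p to make P2 indifferent between X and Y
Mixed NE: P1 plays (A: 0.8462, B: 0.1538), P2 plays (X: 0.4706, Y: 0.5294)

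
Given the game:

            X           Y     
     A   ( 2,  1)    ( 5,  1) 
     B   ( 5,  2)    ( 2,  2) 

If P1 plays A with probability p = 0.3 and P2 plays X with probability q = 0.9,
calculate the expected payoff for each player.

E[P1] = 3.98, E[P2] = 1.7

Work:
E[P1] = p·q·π₁(A,X) + p·(1-q)·π₁(A,Y) + (1-p)·q·π₁(B,X) + (1-p)·(1-q)·π₁(B,Y)
= 0.3·0.9·2 + 0.3·0.1·5 + 0.7·0.9·5 + 0.7·0.1·2
= 3.98

E[P2] = 1.7 (similar calculation)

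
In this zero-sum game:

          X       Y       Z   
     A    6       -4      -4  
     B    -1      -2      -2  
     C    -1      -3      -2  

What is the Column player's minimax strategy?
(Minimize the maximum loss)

Column should play Y or Z (all achieve the minimum), value = -2

Work:
Column player minimizes Row's maximum payoff:
Column X: max payoff to Row = 6
Column Y: max payoff to Row = -2
Column Z: max payoff to Row = -2
Minimum is -2, achieved by columns Y, Z (tied).
Each of Y or Z is a minimax strategy.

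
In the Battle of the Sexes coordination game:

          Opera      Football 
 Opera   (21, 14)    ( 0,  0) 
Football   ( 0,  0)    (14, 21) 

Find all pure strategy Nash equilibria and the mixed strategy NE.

Pure NE: (Opera, Opera) and (Football, Football); Mixed NE: p = 0.6, q = 0.4

Work:
Check pure NE:
(Opera, Opera): (21, 14) - no unilateral deviation beneficial
(Football, Football): (14, 21) - no unilateral deviation beneficial
Mixed NE: P1 plays Opera with p = 0.6, P2 plays Opera with q = 0.4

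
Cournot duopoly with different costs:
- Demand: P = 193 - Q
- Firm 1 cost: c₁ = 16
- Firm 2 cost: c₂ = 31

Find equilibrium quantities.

q₁* = 64.0, q₂* = 49.0

Work:
Reaction: q₁ = (193 - 16 - q₂)/2
Reaction: q₂ = (193 - 31 - q₁)/2
Solve simultaneously:
q₁* = (193 - 2×16 + 31)/3 = 64.0
q₂* = (193 - 2×31 + 16)/3 = 49.0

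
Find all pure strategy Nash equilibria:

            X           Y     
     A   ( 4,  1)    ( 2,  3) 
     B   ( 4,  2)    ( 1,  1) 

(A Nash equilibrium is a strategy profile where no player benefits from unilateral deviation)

Nash equilibrium: (A, Y), (B, X)

Work:
Best responses:
  P1 vs X: payoffs [4, 4] → best response A/B (payoff 4)
  P1 vs Y: payoffs [2, 1] → best response A (payoff 2)
  P2 vs A: payoffs [1, 3] → best response Y (payoff 3)
  P2 vs B: payoffs [2, 1] → best response X (payoff 2)
Mutual best responses: (A,Y), (B,X) → Nash equilibria.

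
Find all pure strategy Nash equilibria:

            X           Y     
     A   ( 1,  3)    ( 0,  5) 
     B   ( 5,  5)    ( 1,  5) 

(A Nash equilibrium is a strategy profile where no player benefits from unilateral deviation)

Nash equilibrium: (B, X), (B, Y)

Work:
Best responses:
  P1 vs X: payoffs [1, 5] → best response B (payoff 5)
  P1 vs Y: payoffs [0, 1] → best response B (payoff 1)
  P2 vs A: payoffs [3, 5] → best response Y (payoff 5)
  P2 vs B: payoffs [5, 5] → best response X/Y (payoff 5)
Mutual best responses: (B,X), (B,Y) → Nash equilibria.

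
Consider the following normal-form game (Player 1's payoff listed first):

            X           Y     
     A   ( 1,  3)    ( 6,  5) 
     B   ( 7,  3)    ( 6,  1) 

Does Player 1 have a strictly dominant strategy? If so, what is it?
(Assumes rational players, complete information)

No strictly dominant strategy exists for Player 1

Work:
A strategy strictly dominates another if it gives a strictly higher payoff against every opponent action. Compare each pair of P1's strategies column-by-column:
  A vs B: [1 vs 7, 6 vs 6] → A does not strictly dominate B (column X: 1 ≤ 7)
  B vs A: [7 vs 1, 6 vs 6] → B does not strictly dominate A (column Y: 6 ≤ 6)
No single strategy strictly dominates all others → no strictly dominant strategy.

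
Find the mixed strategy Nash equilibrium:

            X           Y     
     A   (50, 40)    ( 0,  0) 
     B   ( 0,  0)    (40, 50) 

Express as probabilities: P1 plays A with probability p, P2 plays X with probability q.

p = 0.5556, q = 0.4444

Work:
Find probabilities that make opponent indifferent:
P2 chooses q to make P1 indifferent between A and B
P1 chooses p to make P2 indifferent between X and Y
Mixed NE: P1 plays (A: 0.5556, B: 0.4444), P2 plays (X: 0.4444, Y: 0.5556)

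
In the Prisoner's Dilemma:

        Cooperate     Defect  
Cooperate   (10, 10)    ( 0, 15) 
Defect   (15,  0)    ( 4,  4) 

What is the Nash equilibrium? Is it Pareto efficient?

(Defect, Defect) is NE; not Pareto efficient

Work:
Defect dominates Cooperate for both players:
If P2 cooperates: Defect (15) > Cooperate (10)
If P2 defects: Defect (4) > Cooperate (0)
NE: (Defect, Defect) with payoff (4, 4)
But (Cooperate, Cooperate) = (10, 10) Pareto dominates (4, 4)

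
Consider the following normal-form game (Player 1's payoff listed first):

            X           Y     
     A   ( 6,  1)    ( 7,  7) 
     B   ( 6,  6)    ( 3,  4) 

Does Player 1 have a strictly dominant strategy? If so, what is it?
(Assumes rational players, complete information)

No strictly dominant strategy exists for Player 1

Work:
A strategy strictly dominates another if it gives a strictly higher payoff against every opponent action. Compare each pair of P1's strategies column-by-column:
  A vs B: [6 vs 6, 7 vs 3] → A does not strictly dominate B (column X: 6 ≤ 6)
  B vs A: [6 vs 6, 3 vs 7] → B does not strictly dominate A (column X: 6 ≤ 6)
No single strategy strictly dominates all others → no strictly dominant strategy.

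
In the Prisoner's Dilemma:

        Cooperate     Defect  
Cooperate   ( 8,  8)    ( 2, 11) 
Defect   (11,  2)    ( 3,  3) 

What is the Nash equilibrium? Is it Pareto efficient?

(Defect, Defect) is NE; not Pareto efficient

Work:
Defect dominates Cooperate for both players:
If P2 cooperates: Defect (11) > Cooperate (8)
If P2 defects: Defect (3) > Cooperate (2)
NE: (Defect, Defect) with payoff (3, 3)
But (Cooperate, Cooperate) = (8, 8) Pareto dominates (3, 3)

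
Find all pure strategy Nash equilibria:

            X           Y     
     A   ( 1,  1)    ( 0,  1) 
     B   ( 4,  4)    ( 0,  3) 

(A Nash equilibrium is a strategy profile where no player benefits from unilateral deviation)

Nash equilibrium: (A, Y), (B, X)

Work:
Best responses:
  P1 vs X: payoffs [1, 4] → best response B (payoff 4)
  P1 vs Y: payoffs [0, 0] → best response A/B (payoff 0)
  P2 vs A: payoffs [1, 1] → best response X/Y (payoff 1)
  P2 vs B: payoffs [4, 3] → best response X (payoff 4)
Mutual best responses: (A,Y), (B,X) → Nash equilibria.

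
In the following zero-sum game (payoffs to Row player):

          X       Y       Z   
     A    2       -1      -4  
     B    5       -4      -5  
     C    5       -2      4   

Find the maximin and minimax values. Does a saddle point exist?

Maximin = -2, Minimax = -1, Saddle: False

Work:
Row minimums: [-4, -5, -2] → maximin = -2
Column maximums: [5, -1, 4] → minimax = -1
No saddle point (maximin ≠ minimax). Mixed strategy needed.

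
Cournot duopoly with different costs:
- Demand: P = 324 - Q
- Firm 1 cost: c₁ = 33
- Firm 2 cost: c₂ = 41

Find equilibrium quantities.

q₁* = 99.67, q₂* = 91.67

Work:
Reaction: q₁ = (324 - 33 - q₂)/2
Reaction: q₂ = (324 - 41 - q₁)/2
Solve simultaneously:
q₁* = (324 - 2×33 + 41)/3 = 99.67
q₂* = (324 - 2×41 + 33)/3 = 91.67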